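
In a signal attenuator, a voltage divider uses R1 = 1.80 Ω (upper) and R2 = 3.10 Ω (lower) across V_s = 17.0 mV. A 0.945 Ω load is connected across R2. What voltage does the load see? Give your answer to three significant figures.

V_out ≈ 4.88 mV

R2 ‖ R_L = (3.10 × 0.945)/(3.10 + 0.945) = 0.7242 Ω.
Now apply the divider: V_out = 17.0 × 0.2869 = 4.877 mV.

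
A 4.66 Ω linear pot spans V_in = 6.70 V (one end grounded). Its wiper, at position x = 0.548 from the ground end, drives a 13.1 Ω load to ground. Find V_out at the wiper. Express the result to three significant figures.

V_out ≈ 3.37 V

Split the track: R_lower = x·R_p = 2.554 Ω, R_upper = (1−x)·R_p = 2.106 Ω.
(x·R_p) ‖ R_L = 2.137 Ω.
Loaded-divider output: V_out = 6.70 × 0.5036 = 3.374 V.
(Unloaded: V_out = x·V_in = 3.67 V.)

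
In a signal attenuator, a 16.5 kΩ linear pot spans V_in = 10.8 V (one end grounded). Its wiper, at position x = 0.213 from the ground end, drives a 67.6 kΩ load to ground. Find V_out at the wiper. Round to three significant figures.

V_out ≈ 2.21 V

The pot divides into 12.99 kΩ above the wiper and 3.514 kΩ below.
R_L loads the lower segment: effective lower R = 3.341 kΩ.
Loaded-divider output: V_out = 10.8 × 0.2046 = 2.210 V.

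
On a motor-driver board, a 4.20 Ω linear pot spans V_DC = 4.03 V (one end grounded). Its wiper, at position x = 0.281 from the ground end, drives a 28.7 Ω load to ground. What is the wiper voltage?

Lower segment x·R_p = 1.180 Ω; upper segment (1−x)·R_p = 3.020 Ω.
Lower segment in parallel with the load: 1.180 ‖ 28.7 = 1.134 Ω.
Then V_out = V_DC · 1.134/(3.020 + 1.134) = 1.100 V.
(Unloaded: V_out = x·V_DC = 1.13 V.)

V_out ≈ 1.10 V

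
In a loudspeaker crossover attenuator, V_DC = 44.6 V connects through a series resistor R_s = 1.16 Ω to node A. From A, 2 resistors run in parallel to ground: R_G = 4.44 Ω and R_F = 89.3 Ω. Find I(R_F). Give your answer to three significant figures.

I ≈ 0.392 A

Parallel bank: R_p = 1/(1/4.44 + 1/89.3) = 4.230 Ω.
V_A by voltage divider: V_A = 44.6 × 4.230/(1.16 + 4.230) = 35.00 V.
Branch current I = V_A/R_F = 35.00/89.3 = 0.3919 A.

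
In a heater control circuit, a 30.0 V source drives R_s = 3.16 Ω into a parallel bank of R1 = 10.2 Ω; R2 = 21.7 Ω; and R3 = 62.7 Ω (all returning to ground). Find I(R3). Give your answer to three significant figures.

Equivalent of the parallel group: R_p = 6.247 Ω.
Node voltage V_A = V_s · R_p/(R_s + R_p) = 30.0 × 0.6641 = 19.92 V.
Branch current I = V_A/R3 = 19.92/62.7 = 0.3177 A.
(Equivalently: I_total = 3.189 A, then current-divider fraction G_k/ΣG = 0.09964.)

I ≈ 0.318 A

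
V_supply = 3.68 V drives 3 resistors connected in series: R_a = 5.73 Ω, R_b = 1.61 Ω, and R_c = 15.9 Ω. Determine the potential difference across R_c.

ΣR = 5.73 + 1.61 + 15.9 = 23.24 Ω.
Voltage divider: V = V_supply · (15.90 / 23.24) = 3.68 × 0.6842 = 2.518 V.

V ≈ 2.52 V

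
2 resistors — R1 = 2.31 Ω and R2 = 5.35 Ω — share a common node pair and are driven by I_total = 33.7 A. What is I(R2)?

With just two branches, the current splits inversely with resistance.
So I = 33.7 × 2.31/7.660 = 10.16 A.

I ≈ 10.2 A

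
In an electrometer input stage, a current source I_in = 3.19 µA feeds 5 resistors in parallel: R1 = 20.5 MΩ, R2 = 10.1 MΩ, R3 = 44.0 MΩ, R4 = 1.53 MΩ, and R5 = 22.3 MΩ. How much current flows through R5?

I ≈ 0.165 µA

Conductances: ΣG = 1/20.5 + 1/10.1 + 1/44.0 + 1/1.53 + 1/22.3 = 0.8690 (1/MΩ).
R5 takes the fraction G_k/ΣG = 0.04484/0.8690 = 0.05161, so I = 3.19 × 0.05161 = 0.1646 µA.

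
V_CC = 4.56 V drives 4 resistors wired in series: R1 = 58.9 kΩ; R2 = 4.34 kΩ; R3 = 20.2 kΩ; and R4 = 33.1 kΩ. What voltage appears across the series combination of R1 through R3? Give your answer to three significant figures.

Series total: ΣR = 58.9 + 4.34 + 20.2 + 33.1 = 116.5 kΩ.
R_{R1..R3} = 58.9 + 4.34 + 20.2 = 83.44 kΩ.
Voltage divider: V = V_CC · (83.44 / 116.5) = 4.56 × 0.7160 = 3.265 V.

V ≈ 3.26 V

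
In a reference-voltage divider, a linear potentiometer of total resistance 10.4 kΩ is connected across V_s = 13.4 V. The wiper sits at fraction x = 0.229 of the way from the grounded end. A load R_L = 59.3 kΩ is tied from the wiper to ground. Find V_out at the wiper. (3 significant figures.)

The pot divides into 8.018 kΩ above the wiper and 2.382 kΩ below.
R_L loads the lower segment: effective lower R = 2.290 kΩ.
Loaded-divider output: V_out = 13.4 × 0.2221 = 2.976 V.
(Unloaded: V_out = x·V_s = 3.07 V.)

V_out ≈ 2.98 V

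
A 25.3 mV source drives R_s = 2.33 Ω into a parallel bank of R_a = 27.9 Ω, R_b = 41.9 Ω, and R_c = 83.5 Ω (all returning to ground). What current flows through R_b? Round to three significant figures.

I ≈ 0.517 mA

Parallel bank: R_p = 1/(1/27.9 + 1/41.9 + 1/83.5) = 13.95 Ω.
Node voltage V_A = V_in · R_p/(R_s + R_p) = 25.3 × 0.8569 = 21.68 mV.
Branch current I = V_A/R_b = 21.68/41.9 = 0.5174 mA.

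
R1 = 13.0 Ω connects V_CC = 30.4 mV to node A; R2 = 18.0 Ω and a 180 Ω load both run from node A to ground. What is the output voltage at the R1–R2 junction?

R2 ‖ R_L = (18.0 × 180)/(18.0 + 180) = 16.36 Ω.
Voltage divider with the loaded lower leg: V_out = 30.4 × 16.36/(13.0 + 16.36) = 30.4 × 0.5573 = 16.94 mV.
(Unloaded it would be 17.7 mV; the load pulls it down.)

V_out ≈ 16.9 mV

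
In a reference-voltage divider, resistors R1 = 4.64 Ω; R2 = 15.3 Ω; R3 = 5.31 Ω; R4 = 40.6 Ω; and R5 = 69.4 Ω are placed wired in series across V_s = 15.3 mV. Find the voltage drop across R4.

Total series resistance ΣR = 4.64 + 15.3 + 5.31 + 40.6 + 69.4 = 135.2 Ω.
Voltage divider: V = V_s · (40.60 / 135.2) = 15.3 × 0.3002 = 4.593 mV.

V ≈ 4.59 mV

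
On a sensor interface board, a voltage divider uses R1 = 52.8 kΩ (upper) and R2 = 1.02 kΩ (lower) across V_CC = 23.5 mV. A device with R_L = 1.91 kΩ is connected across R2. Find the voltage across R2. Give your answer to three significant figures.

R2 ‖ R_L = (1.02 × 1.91)/(1.02 + 1.91) = 0.6649 kΩ.
Voltage divider with the loaded lower leg: V_out = 23.5 × 0.6649/(52.8 + 0.6649) = 23.5 × 0.01244 = 0.2923 mV.
(Unloaded it would be 0.445 mV; the load pulls it down.)

V_out ≈ 0.292 mV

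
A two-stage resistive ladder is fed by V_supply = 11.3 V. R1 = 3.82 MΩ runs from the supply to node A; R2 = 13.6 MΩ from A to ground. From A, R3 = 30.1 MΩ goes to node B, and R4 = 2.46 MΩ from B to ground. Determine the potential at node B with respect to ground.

Looking into the second stage from A: R3 + R4 = 32.56 MΩ appears in parallel with R2.
R2 ‖ (R3+R4) = 9.593 MΩ.
First divider: V_A = V_supply · 9.593/(3.82 + 9.593) = 8.082 V.
Then the unloaded second divider: V_B = V_A × R4/(R3+R4) = 8.082 × 0.07555 = 0.6106 V.

V_B ≈ 0.611 V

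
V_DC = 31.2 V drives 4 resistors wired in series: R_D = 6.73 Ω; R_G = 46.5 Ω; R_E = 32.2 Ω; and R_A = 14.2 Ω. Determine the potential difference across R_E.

Series total: ΣR = 6.73 + 46.5 + 32.2 + 14.2 = 99.63 Ω.
By the voltage-divider rule, V = 31.2 × 32.20/99.63 = 10.08 V.

V ≈ 10.1 V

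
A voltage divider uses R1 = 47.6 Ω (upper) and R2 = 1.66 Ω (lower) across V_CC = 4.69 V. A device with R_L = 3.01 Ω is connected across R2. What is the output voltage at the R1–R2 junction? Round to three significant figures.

V_out ≈ 0.103 V

R2 ‖ R_L = (1.66 × 3.01)/(1.66 + 3.01) = 1.070 Ω.
Then V_out = V_CC · R2'/(R1 + R2') = 4.69 × 1.070/48.67 = 0.1031 V.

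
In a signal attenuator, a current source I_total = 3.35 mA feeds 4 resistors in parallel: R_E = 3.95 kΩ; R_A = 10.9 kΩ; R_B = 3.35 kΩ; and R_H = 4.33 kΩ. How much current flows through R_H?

I ≈ 0.885 mA

Conductances: ΣG = 1/3.95 + 1/10.9 + 1/3.35 + 1/4.33 = 0.8744 (1/kΩ).
R_H takes the fraction G_k/ΣG = 0.2309/0.8744 = 0.2641, so I = 3.35 × 0.2641 = 0.8848 mA.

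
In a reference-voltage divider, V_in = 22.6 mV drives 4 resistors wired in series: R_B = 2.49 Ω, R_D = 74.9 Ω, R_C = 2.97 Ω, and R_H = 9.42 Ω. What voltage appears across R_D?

V ≈ 18.9 mV

ΣR = 2.49 + 74.9 + 2.97 + 9.42 = 89.78 Ω.
By the voltage-divider rule, V = 22.6 × 74.90/89.78 = 18.85 mV.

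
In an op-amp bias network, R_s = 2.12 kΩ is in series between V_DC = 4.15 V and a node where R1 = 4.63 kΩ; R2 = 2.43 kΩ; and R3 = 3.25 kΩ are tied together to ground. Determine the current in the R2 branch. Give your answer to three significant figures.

Equivalent of the parallel group: R_p = 1.069 kΩ.
V_A = 4.15 × 1.069/3.189 = 1.391 V.
Branch current I = V_A/R2 = 1.391/2.43 = 0.5726 mA.

I ≈ 0.573 mA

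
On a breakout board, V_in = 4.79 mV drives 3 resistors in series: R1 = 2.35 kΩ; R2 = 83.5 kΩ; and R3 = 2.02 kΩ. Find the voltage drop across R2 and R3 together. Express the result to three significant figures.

V ≈ 4.66 mV

Series total: ΣR = 2.35 + 83.5 + 2.02 = 87.87 kΩ.
R_{R2..R3} = 83.5 + 2.02 = 85.52 kΩ.
Voltage divider: V = V_in · (85.52 / 87.87) = 4.79 × 0.9733 = 4.662 mV.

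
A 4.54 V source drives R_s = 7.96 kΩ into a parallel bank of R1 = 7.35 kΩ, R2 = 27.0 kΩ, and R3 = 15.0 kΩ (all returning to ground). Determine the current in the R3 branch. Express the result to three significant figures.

Equivalent of the parallel group: R_p = 4.171 kΩ.
V_A by voltage divider: V_A = 4.54 × 4.171/(7.96 + 4.171) = 1.561 V.
Branch current I = V_A/R3 = 1.561/15.0 = 0.1041 mA.
(Check via current divider: I_total = 0.3743 mA; share G_k/ΣG = 0.2781 → same result.)

I ≈ 0.104 mA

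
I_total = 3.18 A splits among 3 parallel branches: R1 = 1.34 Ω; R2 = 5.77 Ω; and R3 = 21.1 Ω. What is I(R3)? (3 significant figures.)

ΣG = 1/1.34 + 1/5.77 + 1/21.1 = 0.9670.
By the current-divider rule, I = I_total · G_k/ΣG = 3.18 × 0.04901 = 0.1559 A.

I ≈ 0.156 A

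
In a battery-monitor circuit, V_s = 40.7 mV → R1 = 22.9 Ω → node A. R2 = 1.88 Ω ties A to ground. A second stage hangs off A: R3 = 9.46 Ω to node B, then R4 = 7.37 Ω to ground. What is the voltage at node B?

Looking into the second stage from A: R3 + R4 = 16.83 Ω appears in parallel with R2.
R2 ‖ (R3+R4) = 1.691 Ω.
V_A = 40.7 × 1.691/(22.9 + 1.691) = 2.799 mV.
V_B = V_A × 0.4379 = 1.226 mV.

V_B ≈ 1.23 mV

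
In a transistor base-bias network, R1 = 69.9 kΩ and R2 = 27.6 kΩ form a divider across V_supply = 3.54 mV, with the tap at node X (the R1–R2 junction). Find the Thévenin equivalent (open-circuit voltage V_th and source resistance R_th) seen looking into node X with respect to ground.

Open-circuit (no load on X): V_th = V_supply · R2/(R1 + R2) = 3.54 × 27.6/(69.90 + 27.6) = 1.002 mV.
Zeroing V_supply shorts the top of R1 to ground, so R_th = R1 ‖ R2 = 19.79 kΩ.

V_th ≈ 1.00 mV, R_th ≈ 19.8 kΩ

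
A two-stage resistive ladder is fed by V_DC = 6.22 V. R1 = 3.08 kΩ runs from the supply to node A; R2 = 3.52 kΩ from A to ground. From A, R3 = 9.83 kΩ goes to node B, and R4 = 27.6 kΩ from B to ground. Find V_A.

Node A sees R2 in parallel with the series input of stage 2, R3 + R4 = 37.43 kΩ.
R2 ‖ (R3+R4) = 3.217 kΩ.
V_A = 6.22 × 3.217/(3.08 + 3.217) = 3.178 V.

V_A ≈ 3.18 V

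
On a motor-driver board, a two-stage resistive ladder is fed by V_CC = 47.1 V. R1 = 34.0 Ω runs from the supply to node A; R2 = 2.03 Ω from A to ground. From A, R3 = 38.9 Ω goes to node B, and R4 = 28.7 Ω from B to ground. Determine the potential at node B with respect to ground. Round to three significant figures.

The second stage (R3 + R4 = 67.60 Ω) loads node A in parallel with R2.
R2 ‖ (R3+R4) = 1.971 Ω.
V_A = 47.1 × 1.971/(34.0 + 1.971) = 2.581 V.
Then the unloaded second divider: V_B = V_A × R4/(R3+R4) = 2.581 × 0.4246 = 1.096 V.

V_B ≈ 1.10 V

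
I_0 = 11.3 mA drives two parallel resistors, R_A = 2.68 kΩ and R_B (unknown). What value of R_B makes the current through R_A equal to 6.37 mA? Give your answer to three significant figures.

R_B ≈ 3.46 kΩ

Two-branch current divider: I_A = I_0 · R_B/(R_A + R_B).
With f = 0.5637, R_B = R_A · f/(1−f) = 2.68 × 1.292 = 3.463 kΩ.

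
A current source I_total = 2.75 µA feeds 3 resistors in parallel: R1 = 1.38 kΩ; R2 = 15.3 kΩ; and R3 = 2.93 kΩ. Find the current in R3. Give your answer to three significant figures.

I ≈ 0.830 µA

Conductances: ΣG = 1/1.38 + 1/15.3 + 1/2.93 = 1.131 (1/kΩ).
By the current-divider rule, I = I_total · G_k/ΣG = 2.75 × 0.3017 = 0.8296 µA.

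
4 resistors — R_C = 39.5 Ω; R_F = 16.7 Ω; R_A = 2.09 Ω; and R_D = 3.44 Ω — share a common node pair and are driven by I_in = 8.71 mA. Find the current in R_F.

Total conductance ΣG = 1/39.5 + 1/16.7 + 1/2.09 + 1/3.44 = 0.8544 (units of 1/Ω).
By the current-divider rule, I = I_in · G_k/ΣG = 8.71 × 0.07009 = 0.6105 mA.

I ≈ 0.610 mA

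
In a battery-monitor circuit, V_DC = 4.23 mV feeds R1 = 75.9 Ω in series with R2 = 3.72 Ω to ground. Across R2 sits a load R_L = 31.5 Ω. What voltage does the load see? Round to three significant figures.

V_out ≈ 0.178 mV

The load sits in parallel with R2, giving an effective lower resistance R2' = R2·R_L/(R2+R_L) = 3.327 Ω.
Now apply the divider: V_out = 4.23 × 0.04199 = 0.1776 mV.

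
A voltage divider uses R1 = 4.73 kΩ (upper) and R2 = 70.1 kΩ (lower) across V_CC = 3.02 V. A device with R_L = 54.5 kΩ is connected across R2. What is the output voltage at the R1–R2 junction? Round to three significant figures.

V_out ≈ 2.62 V

The load sits in parallel with R2, giving an effective lower resistance R2' = R2·R_L/(R2+R_L) = 30.66 kΩ.
Now apply the divider: V_out = 3.02 × 0.8664 = 2.616 V.
(Unloaded it would be 2.83 V; the load pulls it down.)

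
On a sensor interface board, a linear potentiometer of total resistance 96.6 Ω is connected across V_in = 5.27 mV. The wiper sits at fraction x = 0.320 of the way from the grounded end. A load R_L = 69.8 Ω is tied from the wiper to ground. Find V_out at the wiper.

V_out ≈ 1.30 mV

The pot divides into 65.69 Ω above the wiper and 30.91 Ω below.
Lower segment in parallel with the load: 30.91 ‖ 69.8 = 21.42 Ω.
Then V_out = V_in · 21.42/(65.69 + 21.42) = 1.296 mV.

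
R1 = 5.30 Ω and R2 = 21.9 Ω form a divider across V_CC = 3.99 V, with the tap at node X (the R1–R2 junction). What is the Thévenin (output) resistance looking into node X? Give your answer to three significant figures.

Looking into X with the source shorted: R_th = R1·R2/(R1+R2) = 5.300 × 21.9/27.20 = 4.267 Ω.

R_th ≈ 4.27 Ω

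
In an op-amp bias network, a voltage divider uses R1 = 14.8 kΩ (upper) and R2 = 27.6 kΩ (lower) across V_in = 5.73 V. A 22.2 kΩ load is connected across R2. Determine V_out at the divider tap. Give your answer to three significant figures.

R2 ‖ R_L = (27.6 × 22.2)/(27.6 + 22.2) = 12.30 kΩ.
Now apply the divider: V_out = 5.73 × 0.4539 = 2.601 V.

V_out ≈ 2.60 V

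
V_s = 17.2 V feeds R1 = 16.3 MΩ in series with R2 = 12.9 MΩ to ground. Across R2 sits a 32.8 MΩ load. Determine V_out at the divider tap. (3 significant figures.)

First combine the lower leg with the load: R2 ‖ R_L = 9.259 MΩ.
Then V_out = V_s · R2'/(R1 + R2') = 17.2 × 9.259/25.56 = 6.231 V.
(Unloaded it would be 7.60 V; the load pulls it down.)

V_out ≈ 6.23 V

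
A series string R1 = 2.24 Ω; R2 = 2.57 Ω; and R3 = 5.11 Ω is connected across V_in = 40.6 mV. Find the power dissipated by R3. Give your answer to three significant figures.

The common current is I = 40.6/9.920 = 4.093 mA.
P(R3) = I²·R3 = (4.093)² × 5.11 = 85.60 µW.

P ≈ 85.6 µW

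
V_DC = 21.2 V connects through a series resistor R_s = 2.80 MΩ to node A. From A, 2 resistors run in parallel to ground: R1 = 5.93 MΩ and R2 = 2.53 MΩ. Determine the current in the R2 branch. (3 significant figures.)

Equivalent of the parallel group: R_p = 1.773 MΩ.
Node voltage V_A = V_DC · R_p/(R_s + R_p) = 21.2 × 0.3878 = 8.221 V.
Branch current I = V_A/R2 = 8.221/2.53 = 3.249 µA.

I ≈ 3.25 µA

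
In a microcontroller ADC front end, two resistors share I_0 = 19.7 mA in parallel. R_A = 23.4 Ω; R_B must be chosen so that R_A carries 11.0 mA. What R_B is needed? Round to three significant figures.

R_B ≈ 29.6 Ω

In a two-way split, I_A/I_0 = R_B/(R_A + R_B).
11.0/19.7 = R_B/(R_A + R_B) → R_B = R_A · (0.5584)/(1 − 0.5584) = 23.4 × 1.264 = 29.59 Ω.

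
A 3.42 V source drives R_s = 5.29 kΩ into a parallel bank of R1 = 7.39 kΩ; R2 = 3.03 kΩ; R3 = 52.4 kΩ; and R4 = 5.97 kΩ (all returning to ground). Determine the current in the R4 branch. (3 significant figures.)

Parallel bank: R_p = 1/(1/7.39 + 1/3.03 + 1/52.4 + 1/5.97) = 1.534 kΩ.
Node voltage V_A = V_in · R_p/(R_s + R_p) = 3.42 × 0.2248 = 0.7688 V.
I(R4) = V_A / R4 = 0.7688/5.97 = 0.1288 mA.

I ≈ 0.129 mA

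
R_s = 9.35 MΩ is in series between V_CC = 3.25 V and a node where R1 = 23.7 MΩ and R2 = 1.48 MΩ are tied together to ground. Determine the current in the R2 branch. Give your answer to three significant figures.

I ≈ 0.285 µA

Parallel bank: R_p = 1/(1/23.7 + 1/1.48) = 1.393 MΩ.
V_A = 3.25 × 1.393/10.74 = 0.4214 V.
I(R2) = V_A / R2 = 0.4214/1.48 = 0.2847 µA.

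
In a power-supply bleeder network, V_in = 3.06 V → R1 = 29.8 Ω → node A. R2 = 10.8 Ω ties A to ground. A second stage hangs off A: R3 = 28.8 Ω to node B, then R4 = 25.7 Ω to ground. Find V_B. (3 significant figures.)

V_B ≈ 0.335 V

The second stage (R3 + R4 = 54.50 Ω) loads node A in parallel with R2.
R2 ‖ (R3+R4) = 9.014 Ω.
V_A = 3.06 × 9.014/(29.8 + 9.014) = 0.7106 V.
Stage 2 is unloaded, so V_B = V_A · R4/(R3+R4) = 0.7106 × 25.7/54.50 = 0.3351 V.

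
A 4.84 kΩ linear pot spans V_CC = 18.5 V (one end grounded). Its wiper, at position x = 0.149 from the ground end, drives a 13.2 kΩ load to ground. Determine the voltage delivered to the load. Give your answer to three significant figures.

V_out ≈ 2.63 V

Split the track: R_lower = x·R_p = 0.7212 kΩ, R_upper = (1−x)·R_p = 4.119 kΩ.
R_L loads the lower segment: effective lower R = 0.6838 kΩ.
V_out = 18.5 × 0.6838/(4.119 + 0.6838) = 2.634 V.
(Unloaded: V_out = x·V_CC = 2.76 V.)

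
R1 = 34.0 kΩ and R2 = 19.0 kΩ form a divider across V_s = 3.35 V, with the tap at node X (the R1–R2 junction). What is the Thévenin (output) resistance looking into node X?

R_th ≈ 12.2 kΩ

Looking into X with the source shorted: R_th = R1·R2/(R1+R2) = 34.00 × 19.0/53.00 = 12.19 kΩ.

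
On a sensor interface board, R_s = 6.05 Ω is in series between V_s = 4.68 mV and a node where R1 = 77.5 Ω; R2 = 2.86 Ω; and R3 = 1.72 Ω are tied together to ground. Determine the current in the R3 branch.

Parallel bank: R_p = 1/(1/77.5 + 1/2.86 + 1/1.72) = 1.059 Ω.
V_A by voltage divider: V_A = 4.68 × 1.059/(6.05 + 1.059) = 0.6974 mV.
I(R3) = V_A / R3 = 0.6974/1.72 = 0.4054 mA.

I ≈ 0.405 mA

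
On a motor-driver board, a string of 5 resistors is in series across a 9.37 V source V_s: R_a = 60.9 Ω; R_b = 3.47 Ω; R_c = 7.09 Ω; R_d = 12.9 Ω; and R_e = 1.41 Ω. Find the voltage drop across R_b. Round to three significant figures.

V ≈ 0.379 V

ΣR = 60.9 + 3.47 + 7.09 + 12.9 + 1.41 = 85.77 Ω.
Voltage divider: V = V_s · (3.470 / 85.77) = 9.37 × 0.04046 = 0.3791 V.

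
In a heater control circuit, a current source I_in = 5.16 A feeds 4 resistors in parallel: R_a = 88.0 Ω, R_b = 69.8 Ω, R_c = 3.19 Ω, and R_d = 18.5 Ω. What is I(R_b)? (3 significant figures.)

I ≈ 0.188 A

ΣG = 1/88.0 + 1/69.8 + 1/3.19 + 1/18.5 = 0.3932.
Current divider: I(R_b) = I_in · G_k/ΣG = 5.16 × (0.01433/0.3932) = 5.16 × 0.03643 = 0.1880 A.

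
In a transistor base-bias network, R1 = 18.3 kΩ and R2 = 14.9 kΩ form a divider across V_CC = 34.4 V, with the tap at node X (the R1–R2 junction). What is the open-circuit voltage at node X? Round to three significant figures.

V_th is the unloaded tap voltage: V_CC · R2/(R1+R2) = 34.4 × 0.4488 = 15.44 V.

V_th ≈ 15.4 V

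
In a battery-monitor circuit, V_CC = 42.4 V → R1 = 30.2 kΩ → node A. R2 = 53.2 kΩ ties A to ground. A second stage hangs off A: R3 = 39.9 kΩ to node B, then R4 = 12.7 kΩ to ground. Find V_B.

Node A sees R2 in parallel with the series input of stage 2, R3 + R4 = 52.60 kΩ.
Effective lower resistance at A: R2 ‖ 52.60 = 26.45 kΩ.
So V_A = 42.4 × 0.4669 = 19.80 V.
V_B = V_A × 0.2414 = 4.780 V.

V_B ≈ 4.78 V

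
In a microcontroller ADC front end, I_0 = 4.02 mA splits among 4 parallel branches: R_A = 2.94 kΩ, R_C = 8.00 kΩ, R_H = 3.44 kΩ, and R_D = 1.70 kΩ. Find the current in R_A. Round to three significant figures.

I ≈ 1.02 mA

Total conductance ΣG = 1/2.94 + 1/8.00 + 1/3.44 + 1/1.70 = 1.344 (units of 1/kΩ).
R_A takes the fraction G_k/ΣG = 0.3401/1.344 = 0.2531, so I = 4.02 × 0.2531 = 1.017 mA.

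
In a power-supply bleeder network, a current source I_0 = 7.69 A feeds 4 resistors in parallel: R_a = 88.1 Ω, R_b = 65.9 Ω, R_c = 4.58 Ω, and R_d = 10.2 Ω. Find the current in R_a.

ΣG = 1/88.1 + 1/65.9 + 1/4.58 + 1/10.2 = 0.3429.
By the current-divider rule, I = I_0 · G_k/ΣG = 7.69 × 0.03310 = 0.2546 A.

I ≈ 0.255 A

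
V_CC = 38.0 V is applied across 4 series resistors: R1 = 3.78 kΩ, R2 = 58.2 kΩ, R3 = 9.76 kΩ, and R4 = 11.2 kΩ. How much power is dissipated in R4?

P ≈ 2.35 mW

ΣR = 82.94 kΩ → I = 38.0/82.94 = 0.4582 mA.
P = I²R = 0.2099 × 11.2 = 2.351 mW.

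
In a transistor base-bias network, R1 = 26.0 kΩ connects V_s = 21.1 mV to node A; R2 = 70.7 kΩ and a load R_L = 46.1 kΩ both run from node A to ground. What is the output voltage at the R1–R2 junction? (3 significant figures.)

The load sits in parallel with R2, giving an effective lower resistance R2' = R2·R_L/(R2+R_L) = 27.90 kΩ.
Now apply the divider: V_out = 21.1 × 0.5177 = 10.92 mV.

V_out ≈ 10.9 mV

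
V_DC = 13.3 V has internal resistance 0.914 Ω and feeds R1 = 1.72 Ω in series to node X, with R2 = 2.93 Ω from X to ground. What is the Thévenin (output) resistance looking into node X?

R_th ≈ 1.39 Ω

R1' = 0.914 + 1.72 = 2.634 Ω (source resistance + R1).
With V_DC suppressed (replaced by a short), R_th = R1' ‖ R2 = (2.634 × 2.93)/(2.634 + 2.93) = 1.387 Ω.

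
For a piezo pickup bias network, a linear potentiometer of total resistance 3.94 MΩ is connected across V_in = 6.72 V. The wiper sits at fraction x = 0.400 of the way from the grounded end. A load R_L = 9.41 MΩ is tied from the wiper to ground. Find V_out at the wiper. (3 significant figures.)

Split the track: R_lower = x·R_p = 1.576 MΩ, R_upper = (1−x)·R_p = 2.364 MΩ.
Lower segment in parallel with the load: 1.576 ‖ 9.41 = 1.350 MΩ.
V_out = 6.72 × 1.350/(2.364 + 1.350) = 2.443 V.
(Unloaded: V_out = x·V_in = 2.69 V.)

V_out ≈ 2.44 V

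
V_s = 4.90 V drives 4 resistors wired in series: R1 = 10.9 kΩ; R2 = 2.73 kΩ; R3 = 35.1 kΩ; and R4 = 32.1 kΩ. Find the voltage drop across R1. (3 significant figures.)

V ≈ 0.661 V

Series total: ΣR = 10.9 + 2.73 + 35.1 + 32.1 = 80.83 kΩ.
Voltage divider: V = V_s · (10.90 / 80.83) = 4.90 × 0.1349 = 0.6608 V.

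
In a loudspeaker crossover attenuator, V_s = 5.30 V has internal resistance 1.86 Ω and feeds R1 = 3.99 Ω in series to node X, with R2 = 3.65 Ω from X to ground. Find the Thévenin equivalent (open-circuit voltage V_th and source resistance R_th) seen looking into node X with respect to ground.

V_th ≈ 2.04 V, R_th ≈ 2.25 Ω

R1' = 1.86 + 3.99 = 5.850 Ω (source resistance + R1).
With X open, the divider is unloaded: V_th = 5.30 × 3.65/9.500 = 2.036 V.
Zeroing V_s shorts the top of R1' to ground, so R_th = R1' ‖ R2 = 2.248 Ω.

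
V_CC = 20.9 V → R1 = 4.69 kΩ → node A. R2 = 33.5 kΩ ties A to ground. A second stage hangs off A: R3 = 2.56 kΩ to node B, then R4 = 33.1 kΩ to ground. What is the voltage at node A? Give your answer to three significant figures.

Node A sees R2 in parallel with the series input of stage 2, R3 + R4 = 35.66 kΩ.
Effective lower resistance at A: R2 ‖ 35.66 = 17.27 kΩ.
So V_A = 20.9 × 0.7865 = 16.44 V.

V_A ≈ 16.4 V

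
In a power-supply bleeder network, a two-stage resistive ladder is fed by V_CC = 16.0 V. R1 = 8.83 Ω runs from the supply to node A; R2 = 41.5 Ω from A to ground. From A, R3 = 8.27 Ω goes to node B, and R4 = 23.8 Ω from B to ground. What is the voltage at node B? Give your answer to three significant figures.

Looking into the second stage from A: R3 + R4 = 32.07 Ω appears in parallel with R2.
R2 ‖ (R3+R4) = 18.09 Ω.
So V_A = 16.0 × 0.6720 = 10.75 V.
Then the unloaded second divider: V_B = V_A × R4/(R3+R4) = 10.75 × 0.7421 = 7.979 V.

V_B ≈ 7.98 V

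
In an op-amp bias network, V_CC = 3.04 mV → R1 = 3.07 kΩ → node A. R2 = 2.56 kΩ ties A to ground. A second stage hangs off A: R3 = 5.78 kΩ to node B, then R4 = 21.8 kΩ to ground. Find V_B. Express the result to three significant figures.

V_B ≈ 1.04 mV

Node A sees R2 in parallel with the series input of stage 2, R3 + R4 = 27.58 kΩ.
Effective lower resistance at A: R2 ‖ 27.58 = 2.343 kΩ.
First divider: V_A = V_CC · 2.343/(3.07 + 2.343) = 1.316 mV.
Then the unloaded second divider: V_B = V_A × R4/(R3+R4) = 1.316 × 0.7904 = 1.040 mV.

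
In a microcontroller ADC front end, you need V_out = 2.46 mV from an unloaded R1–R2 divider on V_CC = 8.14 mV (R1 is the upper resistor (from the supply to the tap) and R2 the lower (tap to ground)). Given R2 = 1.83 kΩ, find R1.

V_out/V_CC = R2/(R1+R2) = 0.3022.
So R1 = R2 · (V_CC/V_out − 1) = 1.83 × (8.14/2.46 − 1) = 1.83 × 2.309 = 4.225 kΩ.

R1 ≈ 4.23 kΩ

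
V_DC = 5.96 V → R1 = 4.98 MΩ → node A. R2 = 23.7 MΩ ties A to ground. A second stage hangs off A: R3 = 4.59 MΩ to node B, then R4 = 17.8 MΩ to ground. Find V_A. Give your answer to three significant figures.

V_A ≈ 4.16 V

Looking into the second stage from A: R3 + R4 = 22.39 MΩ appears in parallel with R2.
R2 ‖ (R3+R4) = 11.51 MΩ.
So V_A = 5.96 × 0.6981 = 4.160 V.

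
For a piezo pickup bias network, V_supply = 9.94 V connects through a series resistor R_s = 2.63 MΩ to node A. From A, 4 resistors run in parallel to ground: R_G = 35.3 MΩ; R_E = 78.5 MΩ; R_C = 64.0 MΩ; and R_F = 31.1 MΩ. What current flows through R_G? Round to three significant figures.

I ≈ 0.228 µA

Combine the parallel branches: R_p = (1/35.3 + 1/78.5 + 1/64.0 + 1/31.1)⁻¹ = 11.26 MΩ.
V_A = 9.94 × 11.26/13.89 = 8.057 V.
Branch current I = V_A/R_G = 8.057/35.3 = 0.2283 µA.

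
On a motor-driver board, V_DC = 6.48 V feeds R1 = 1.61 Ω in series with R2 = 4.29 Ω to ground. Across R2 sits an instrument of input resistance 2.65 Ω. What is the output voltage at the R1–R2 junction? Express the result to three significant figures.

R2 ‖ R_L = (4.29 × 2.65)/(4.29 + 2.65) = 1.638 Ω.
Voltage divider with the loaded lower leg: V_out = 6.48 × 1.638/(1.61 + 1.638) = 6.48 × 0.5043 = 3.268 V.
(Unloaded it would be 4.71 V; the load pulls it down.)

V_out ≈ 3.27 V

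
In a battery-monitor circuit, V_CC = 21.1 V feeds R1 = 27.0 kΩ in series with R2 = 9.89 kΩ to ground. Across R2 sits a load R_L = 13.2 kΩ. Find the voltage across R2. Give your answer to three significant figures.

First combine the lower leg with the load: R2 ‖ R_L = 5.654 kΩ.
Now apply the divider: V_out = 21.1 × 0.1731 = 3.653 V.
(Unloaded it would be 5.66 V; the load pulls it down.)

V_out ≈ 3.65 V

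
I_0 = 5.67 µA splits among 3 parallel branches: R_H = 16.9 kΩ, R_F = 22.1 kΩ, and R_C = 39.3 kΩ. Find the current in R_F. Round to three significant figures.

Conductances: ΣG = 1/16.9 + 1/22.1 + 1/39.3 = 0.1299 (1/kΩ).
Current divider: I(R_F) = I_0 · G_k/ΣG = 5.67 × (0.04525/0.1299) = 5.67 × 0.3484 = 1.976 µA.

I ≈ 1.98 µA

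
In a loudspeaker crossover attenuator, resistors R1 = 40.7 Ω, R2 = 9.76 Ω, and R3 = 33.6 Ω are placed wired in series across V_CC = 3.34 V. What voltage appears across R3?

Series total: ΣR = 40.7 + 9.76 + 33.6 = 84.06 Ω.
V = V_CC · R/ΣR = 3.34 × 0.3997 = 1.335 V.

V ≈ 1.34 V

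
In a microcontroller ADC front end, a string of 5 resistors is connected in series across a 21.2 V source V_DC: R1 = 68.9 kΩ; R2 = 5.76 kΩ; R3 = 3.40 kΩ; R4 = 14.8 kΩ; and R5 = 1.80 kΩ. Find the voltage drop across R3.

V ≈ 0.761 V

Series total: ΣR = 68.9 + 5.76 + 3.40 + 14.8 + 1.80 = 94.66 kΩ.
By the voltage-divider rule, V = 21.2 × 3.400/94.66 = 0.7615 V.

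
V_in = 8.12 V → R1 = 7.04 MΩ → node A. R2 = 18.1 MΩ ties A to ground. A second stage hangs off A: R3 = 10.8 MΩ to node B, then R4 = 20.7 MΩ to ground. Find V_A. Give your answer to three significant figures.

Node A sees R2 in parallel with the series input of stage 2, R3 + R4 = 31.50 MΩ.
Effective lower resistance at A: R2 ‖ 31.50 = 11.49 MΩ.
So V_A = 8.12 × 0.6202 = 5.036 V.

V_A ≈ 5.04 V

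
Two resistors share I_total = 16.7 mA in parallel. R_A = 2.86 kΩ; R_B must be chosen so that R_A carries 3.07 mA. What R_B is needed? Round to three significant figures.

In a two-way split, I_A/I_total = R_B/(R_A + R_B).
With f = 0.1838, R_B = R_A · f/(1−f) = 2.86 × 0.2252 = 0.6442 kΩ.

R_B ≈ 0.644 kΩ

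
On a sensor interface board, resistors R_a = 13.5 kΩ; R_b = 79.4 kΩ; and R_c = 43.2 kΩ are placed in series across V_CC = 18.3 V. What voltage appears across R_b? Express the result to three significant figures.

V ≈ 10.7 V

ΣR = 13.5 + 79.4 + 43.2 = 136.1 kΩ.
V = V_CC · R/ΣR = 18.3 × 0.5834 = 10.68 V.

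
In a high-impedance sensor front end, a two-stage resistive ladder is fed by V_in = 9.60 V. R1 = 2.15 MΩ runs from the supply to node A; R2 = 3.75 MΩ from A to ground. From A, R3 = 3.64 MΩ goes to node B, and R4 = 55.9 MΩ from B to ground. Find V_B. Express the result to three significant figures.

Looking into the second stage from A: R3 + R4 = 59.54 MΩ appears in parallel with R2.
R2 ‖ (R3+R4) = 3.528 MΩ.
V_A = 9.60 × 3.528/(2.15 + 3.528) = 5.965 V.
Stage 2 is unloaded, so V_B = V_A · R4/(R3+R4) = 5.965 × 55.9/59.54 = 5.600 V.

V_B ≈ 5.60 V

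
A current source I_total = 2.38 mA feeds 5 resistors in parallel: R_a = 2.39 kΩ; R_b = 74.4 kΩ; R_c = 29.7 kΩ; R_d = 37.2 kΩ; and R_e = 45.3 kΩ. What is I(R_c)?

ΣG = 1/2.39 + 1/74.4 + 1/29.7 + 1/37.2 + 1/45.3 = 0.5145.
Current divider: I(R_c) = I_total · G_k/ΣG = 2.38 × (0.03367/0.5145) = 2.38 × 0.06545 = 0.1558 mA.

I ≈ 0.156 mA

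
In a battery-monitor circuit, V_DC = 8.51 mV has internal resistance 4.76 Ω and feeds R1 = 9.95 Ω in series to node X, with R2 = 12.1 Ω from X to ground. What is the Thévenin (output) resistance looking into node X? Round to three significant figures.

R1' = 4.76 + 9.95 = 14.71 Ω (source resistance + R1).
With V_DC suppressed (replaced by a short), R_th = R1' ‖ R2 = (14.71 × 12.1)/(14.71 + 12.1) = 6.639 Ω.

R_th ≈ 6.64 Ω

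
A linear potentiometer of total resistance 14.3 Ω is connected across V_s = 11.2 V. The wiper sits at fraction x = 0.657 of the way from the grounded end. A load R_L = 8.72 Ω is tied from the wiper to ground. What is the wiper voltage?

Lower segment x·R_p = 9.395 Ω; upper segment (1−x)·R_p = 4.905 Ω.
Lower segment in parallel with the load: 9.395 ‖ 8.72 = 4.522 Ω.
V_out = 11.2 × 4.522/(4.905 + 4.522) = 5.373 V.
(Unloaded: V_out = x·V_s = 7.36 V.)

V_out ≈ 5.37 V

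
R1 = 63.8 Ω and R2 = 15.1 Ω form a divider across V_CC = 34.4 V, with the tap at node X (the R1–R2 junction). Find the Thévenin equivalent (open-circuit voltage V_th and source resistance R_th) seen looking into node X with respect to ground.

V_th is the unloaded tap voltage: V_CC · R2/(R1+R2) = 34.4 × 0.1914 = 6.584 V.
Looking into X with the source shorted: R_th = R1·R2/(R1+R2) = 63.80 × 15.1/78.90 = 12.21 Ω.

V_th ≈ 6.58 V, R_th ≈ 12.2 Ω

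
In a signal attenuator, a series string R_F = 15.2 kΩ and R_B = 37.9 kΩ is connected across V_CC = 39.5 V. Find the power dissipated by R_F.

The common current is I = 39.5/53.10 = 0.7439 mA.
P(R_F) = I²·R_F = (0.7439)² × 15.2 = 8.411 mW.

P ≈ 8.41 mW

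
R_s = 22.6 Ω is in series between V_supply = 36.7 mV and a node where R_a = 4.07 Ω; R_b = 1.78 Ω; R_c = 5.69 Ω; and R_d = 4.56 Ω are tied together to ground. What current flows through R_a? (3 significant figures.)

I ≈ 0.320 mA

Parallel bank: R_p = 1/(1/4.07 + 1/1.78 + 1/5.69 + 1/4.56) = 0.8316 Ω.
V_A = 36.7 × 0.8316/23.43 = 1.302 mV.
Branch current I = V_A/R_a = 1.302/4.07 = 0.3200 mA.
(Check via current divider: I_total = 1.566 mA; share G_k/ΣG = 0.2043 → same result.)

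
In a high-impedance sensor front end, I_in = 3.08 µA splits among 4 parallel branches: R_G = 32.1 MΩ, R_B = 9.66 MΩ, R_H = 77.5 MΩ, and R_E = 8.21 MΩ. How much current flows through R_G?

I ≈ 0.356 µA

Total conductance ΣG = 1/32.1 + 1/9.66 + 1/77.5 + 1/8.21 = 0.2694 (units of 1/MΩ).
R_G takes the fraction G_k/ΣG = 0.03115/0.2694 = 0.1156, so I = 3.08 × 0.1156 = 0.3562 µA.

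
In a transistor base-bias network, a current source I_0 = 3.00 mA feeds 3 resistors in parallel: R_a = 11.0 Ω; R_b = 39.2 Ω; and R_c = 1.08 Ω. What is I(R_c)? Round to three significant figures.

Total conductance ΣG = 1/11.0 + 1/39.2 + 1/1.08 = 1.042 (units of 1/Ω).
By the current-divider rule, I = I_0 · G_k/ΣG = 3.00 × 0.8883 = 2.665 mA.

I ≈ 2.66 mA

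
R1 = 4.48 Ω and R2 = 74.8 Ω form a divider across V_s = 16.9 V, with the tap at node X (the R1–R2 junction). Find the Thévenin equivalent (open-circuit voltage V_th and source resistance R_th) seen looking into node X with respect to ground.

V_th ≈ 15.9 V, R_th ≈ 4.23 Ω

With X open, the divider is unloaded: V_th = 16.9 × 74.8/79.28 = 15.95 V.
With V_s suppressed (replaced by a short), R_th = R1 ‖ R2 = (4.480 × 74.8)/(4.480 + 74.8) = 4.227 Ω.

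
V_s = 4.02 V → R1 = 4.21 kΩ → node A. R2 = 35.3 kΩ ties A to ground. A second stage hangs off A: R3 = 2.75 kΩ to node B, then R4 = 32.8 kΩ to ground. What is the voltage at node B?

Looking into the second stage from A: R3 + R4 = 35.55 kΩ appears in parallel with R2.
R2 ‖ (R3+R4) = 17.71 kΩ.
So V_A = 4.02 × 0.8080 = 3.248 V.
Stage 2 is unloaded, so V_B = V_A · R4/(R3+R4) = 3.248 × 32.8/35.55 = 2.997 V.

V_B ≈ 3.00 V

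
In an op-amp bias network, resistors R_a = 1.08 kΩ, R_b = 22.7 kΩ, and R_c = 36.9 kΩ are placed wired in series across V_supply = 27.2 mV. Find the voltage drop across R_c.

Total series resistance ΣR = 1.08 + 22.7 + 36.9 = 60.68 kΩ.
By the voltage-divider rule, V = 27.2 × 36.90/60.68 = 16.54 mV.

V ≈ 16.5 mV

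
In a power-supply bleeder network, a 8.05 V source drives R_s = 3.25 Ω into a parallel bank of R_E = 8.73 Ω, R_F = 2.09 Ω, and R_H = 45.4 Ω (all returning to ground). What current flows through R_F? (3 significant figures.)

I ≈ 1.28 A

Combine the parallel branches: R_p = (1/8.73 + 1/2.09 + 1/45.4)⁻¹ = 1.626 Ω.
V_A by voltage divider: V_A = 8.05 × 1.626/(3.25 + 1.626) = 2.684 V.
Branch current I = V_A/R_F = 2.684/2.09 = 1.284 A.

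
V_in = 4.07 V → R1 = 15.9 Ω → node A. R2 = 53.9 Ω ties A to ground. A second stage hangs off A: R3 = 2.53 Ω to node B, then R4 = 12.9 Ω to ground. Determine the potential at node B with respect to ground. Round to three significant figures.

V_B ≈ 1.46 V

The second stage (R3 + R4 = 15.43 Ω) loads node A in parallel with R2.
R2 ‖ (R3+R4) = 12.00 Ω.
First divider: V_A = V_in · 12.00/(15.9 + 12.00) = 1.750 V.
V_B = V_A × 0.8360 = 1.463 V.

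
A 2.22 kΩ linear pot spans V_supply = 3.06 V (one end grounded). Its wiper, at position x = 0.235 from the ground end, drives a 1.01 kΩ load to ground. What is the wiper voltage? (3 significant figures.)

Lower segment x·R_p = 0.5217 kΩ; upper segment (1−x)·R_p = 1.698 kΩ.
Lower segment in parallel with the load: 0.5217 ‖ 1.01 = 0.3440 kΩ.
Loaded-divider output: V_out = 3.06 × 0.1684 = 0.5154 V.

V_out ≈ 0.515 V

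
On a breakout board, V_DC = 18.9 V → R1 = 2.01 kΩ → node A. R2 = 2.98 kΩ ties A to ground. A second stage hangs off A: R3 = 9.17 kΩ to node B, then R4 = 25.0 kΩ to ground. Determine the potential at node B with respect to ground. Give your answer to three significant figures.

V_B ≈ 7.98 V

The second stage (R3 + R4 = 34.17 kΩ) loads node A in parallel with R2.
R2 ‖ (R3+R4) = 2.741 kΩ.
V_A = 18.9 × 2.741/(2.01 + 2.741) = 10.90 V.
Then the unloaded second divider: V_B = V_A × R4/(R3+R4) = 10.90 × 0.7316 = 7.978 V.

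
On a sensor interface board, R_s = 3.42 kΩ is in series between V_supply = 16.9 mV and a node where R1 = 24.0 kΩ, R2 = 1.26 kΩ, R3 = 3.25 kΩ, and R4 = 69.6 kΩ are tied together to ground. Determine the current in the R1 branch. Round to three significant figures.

I ≈ 0.142 µA

Equivalent of the parallel group: R_p = 0.8640 kΩ.
Node voltage V_A = V_supply · R_p/(R_s + R_p) = 16.9 × 0.2017 = 3.408 mV.
Branch current I = V_A/R1 = 3.408/24.0 = 0.1420 µA.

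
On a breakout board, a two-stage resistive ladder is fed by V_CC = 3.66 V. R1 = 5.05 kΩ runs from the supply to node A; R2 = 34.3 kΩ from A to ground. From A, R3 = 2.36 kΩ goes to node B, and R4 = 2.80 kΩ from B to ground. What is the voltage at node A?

Looking into the second stage from A: R3 + R4 = 5.160 kΩ appears in parallel with R2.
R2 ‖ (R3+R4) = 4.485 kΩ.
So V_A = 3.66 × 0.4704 = 1.722 V.

V_A ≈ 1.72 V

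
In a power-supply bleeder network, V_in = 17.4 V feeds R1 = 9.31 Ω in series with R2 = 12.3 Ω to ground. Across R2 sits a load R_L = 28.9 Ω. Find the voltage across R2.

V_out ≈ 8.37 V

First combine the lower leg with the load: R2 ‖ R_L = 8.628 Ω.
Now apply the divider: V_out = 17.4 × 0.4810 = 8.369 V.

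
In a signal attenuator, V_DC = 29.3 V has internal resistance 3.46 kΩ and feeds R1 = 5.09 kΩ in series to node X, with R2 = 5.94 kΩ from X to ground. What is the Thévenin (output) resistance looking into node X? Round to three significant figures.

R1' = 3.46 + 5.09 = 8.550 kΩ (source resistance + R1).
Looking into X with the source shorted: R_th = R1'·R2/(R1'+R2) = 8.550 × 5.94/14.49 = 3.505 kΩ.

R_th ≈ 3.50 kΩ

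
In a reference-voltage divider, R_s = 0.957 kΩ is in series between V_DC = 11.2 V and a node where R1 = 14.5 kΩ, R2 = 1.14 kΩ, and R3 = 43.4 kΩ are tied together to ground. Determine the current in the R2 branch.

I ≈ 5.10 mA

Equivalent of the parallel group: R_p = 1.032 kΩ.
V_A by voltage divider: V_A = 11.2 × 1.032/(0.957 + 1.032) = 5.811 V.
I(R2) = V_A / R2 = 5.811/1.14 = 5.097 mA.
(Equivalently: I_total = 5.632 mA, then current-divider fraction G_k/ΣG = 0.9051.)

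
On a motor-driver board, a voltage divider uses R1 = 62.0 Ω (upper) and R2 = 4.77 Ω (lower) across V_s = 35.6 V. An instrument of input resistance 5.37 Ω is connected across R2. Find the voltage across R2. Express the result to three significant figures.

R2 ‖ R_L = (4.77 × 5.37)/(4.77 + 5.37) = 2.526 Ω.
Then V_out = V_s · R2'/(R1 + R2') = 35.6 × 2.526/64.53 = 1.394 V.

V_out ≈ 1.39 V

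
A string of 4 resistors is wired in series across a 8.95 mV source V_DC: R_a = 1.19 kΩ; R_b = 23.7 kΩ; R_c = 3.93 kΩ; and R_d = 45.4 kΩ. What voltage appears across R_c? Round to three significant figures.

Series total: ΣR = 1.19 + 23.7 + 3.93 + 45.4 = 74.22 kΩ.
By the voltage-divider rule, V = 8.95 × 3.930/74.22 = 0.4739 mV.

V ≈ 0.474 mV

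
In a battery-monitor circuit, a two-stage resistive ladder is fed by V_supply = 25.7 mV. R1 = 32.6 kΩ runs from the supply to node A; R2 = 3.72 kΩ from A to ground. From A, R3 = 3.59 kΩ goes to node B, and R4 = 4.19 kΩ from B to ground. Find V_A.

Node A sees R2 in parallel with the series input of stage 2, R3 + R4 = 7.780 kΩ.
Effective lower resistance at A: R2 ‖ 7.780 = 2.517 kΩ.
First divider: V_A = V_supply · 2.517/(32.6 + 2.517) = 1.842 mV.

V_A ≈ 1.84 mV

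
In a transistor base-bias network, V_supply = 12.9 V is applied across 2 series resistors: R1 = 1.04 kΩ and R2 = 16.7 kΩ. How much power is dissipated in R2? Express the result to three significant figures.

The common current is I = 12.9/17.74 = 0.7272 mA.
V(R2) = I·R = 12.14 V; P = V·I = 12.14 × 0.7272 = 8.831 mW.

P ≈ 8.83 mW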